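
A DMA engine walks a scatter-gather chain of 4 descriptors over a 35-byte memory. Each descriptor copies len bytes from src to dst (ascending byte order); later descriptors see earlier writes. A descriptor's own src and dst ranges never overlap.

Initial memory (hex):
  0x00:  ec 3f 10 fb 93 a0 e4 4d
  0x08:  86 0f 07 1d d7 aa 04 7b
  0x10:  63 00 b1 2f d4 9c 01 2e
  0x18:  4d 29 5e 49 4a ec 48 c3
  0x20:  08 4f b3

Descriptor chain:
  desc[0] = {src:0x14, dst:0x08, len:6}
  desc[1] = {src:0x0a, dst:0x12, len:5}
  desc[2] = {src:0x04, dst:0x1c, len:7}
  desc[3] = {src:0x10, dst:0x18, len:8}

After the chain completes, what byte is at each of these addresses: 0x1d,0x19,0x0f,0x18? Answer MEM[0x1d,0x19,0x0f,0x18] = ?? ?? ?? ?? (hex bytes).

  after D0: wrote 6B at 0x08 = d49c012e4d29
  after D1: wrote 5B at 0x12 = 012e4d2904
  after D2: wrote 7B at 0x1c = 93a0e44dd49c01
  after D3: wrote 8B at 0x18 = 6300012e4d29042e
query mem[0x1d]=0x29, mem[0x19]=0x00, mem[0x0f]=0x7b, mem[0x18]=0x63

MEM[0x1d,0x19,0x0f,0x18] = 29 00 7b 63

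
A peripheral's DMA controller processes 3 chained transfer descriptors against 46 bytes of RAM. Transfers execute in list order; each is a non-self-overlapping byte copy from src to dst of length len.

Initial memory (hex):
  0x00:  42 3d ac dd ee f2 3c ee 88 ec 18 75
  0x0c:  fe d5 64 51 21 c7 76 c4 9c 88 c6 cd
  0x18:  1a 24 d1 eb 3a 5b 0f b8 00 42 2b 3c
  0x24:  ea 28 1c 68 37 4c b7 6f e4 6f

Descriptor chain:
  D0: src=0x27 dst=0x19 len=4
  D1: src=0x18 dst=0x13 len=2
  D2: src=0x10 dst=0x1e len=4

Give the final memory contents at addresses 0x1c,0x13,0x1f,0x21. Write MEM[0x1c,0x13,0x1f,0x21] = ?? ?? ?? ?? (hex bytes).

[0] 0x27->0x19 len=4 : 68 37 4c b7
[1] 0x18->0x13 len=2 : 1a 68
[2] 0x10->0x1e len=4 : 21 c7 76 1a
query mem[0x1c]=0xb7, mem[0x13]=0x1a, mem[0x1f]=0xc7, mem[0x21]=0x1a

MEM[0x1c,0x13,0x1f,0x21] = b7 1a c7 1a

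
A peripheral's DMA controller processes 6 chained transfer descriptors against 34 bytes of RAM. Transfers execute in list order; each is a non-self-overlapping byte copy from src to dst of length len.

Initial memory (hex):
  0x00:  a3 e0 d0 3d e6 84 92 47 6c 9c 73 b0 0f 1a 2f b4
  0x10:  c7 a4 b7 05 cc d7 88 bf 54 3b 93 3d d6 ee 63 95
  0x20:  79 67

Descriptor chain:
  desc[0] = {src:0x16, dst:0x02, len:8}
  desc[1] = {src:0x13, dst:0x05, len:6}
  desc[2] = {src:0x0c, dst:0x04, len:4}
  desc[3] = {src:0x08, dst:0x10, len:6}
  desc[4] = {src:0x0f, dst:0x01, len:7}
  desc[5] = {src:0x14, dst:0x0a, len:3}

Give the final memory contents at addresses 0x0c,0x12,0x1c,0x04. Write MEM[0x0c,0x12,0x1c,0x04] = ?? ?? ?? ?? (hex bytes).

D0: mem[0x02..0x09] <- [88 bf 54 3b 93 3d d6 ee]
D1: mem[0x05..0x0a] <- [05 cc d7 88 bf 54]
D2: mem[0x04..0x07] <- [0f 1a 2f b4]
D3: mem[0x10..0x15] <- [88 bf 54 b0 0f 1a]
D4: mem[0x01..0x07] <- [b4 88 bf 54 b0 0f 1a]
D5: mem[0x0a..0x0c] <- [0f 1a 88]
query mem[0x0c]=0x88, mem[0x12]=0x54, mem[0x1c]=0xd6, mem[0x04]=0x54

MEM[0x0c,0x12,0x1c,0x04] = 88 54 d6 54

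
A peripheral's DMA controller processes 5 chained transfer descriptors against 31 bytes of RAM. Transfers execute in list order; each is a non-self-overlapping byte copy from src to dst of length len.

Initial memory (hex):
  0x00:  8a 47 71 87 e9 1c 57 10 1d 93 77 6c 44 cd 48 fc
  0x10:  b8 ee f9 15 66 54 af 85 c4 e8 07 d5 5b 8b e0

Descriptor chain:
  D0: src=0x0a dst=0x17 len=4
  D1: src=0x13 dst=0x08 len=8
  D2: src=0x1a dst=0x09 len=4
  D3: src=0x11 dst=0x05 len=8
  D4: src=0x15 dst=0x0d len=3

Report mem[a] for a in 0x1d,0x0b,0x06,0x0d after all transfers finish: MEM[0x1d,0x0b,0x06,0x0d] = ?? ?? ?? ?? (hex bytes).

MEM[0x1d,0x0b,0x06,0x0d] = 8b 77 f9 54

  after D0: wrote 4B at 0x17 = 776c44cd
  after D1: wrote 8B at 0x08 = 156654af776c44cd
  after D2: wrote 4B at 0x09 = cdd55b8b
  after D3: wrote 8B at 0x05 = eef9156654af776c
  after D4: wrote 3B at 0x0d = 54af77
query mem[0x1d]=0x8b, mem[0x0b]=0x77, mem[0x06]=0xf9, mem[0x0d]=0x54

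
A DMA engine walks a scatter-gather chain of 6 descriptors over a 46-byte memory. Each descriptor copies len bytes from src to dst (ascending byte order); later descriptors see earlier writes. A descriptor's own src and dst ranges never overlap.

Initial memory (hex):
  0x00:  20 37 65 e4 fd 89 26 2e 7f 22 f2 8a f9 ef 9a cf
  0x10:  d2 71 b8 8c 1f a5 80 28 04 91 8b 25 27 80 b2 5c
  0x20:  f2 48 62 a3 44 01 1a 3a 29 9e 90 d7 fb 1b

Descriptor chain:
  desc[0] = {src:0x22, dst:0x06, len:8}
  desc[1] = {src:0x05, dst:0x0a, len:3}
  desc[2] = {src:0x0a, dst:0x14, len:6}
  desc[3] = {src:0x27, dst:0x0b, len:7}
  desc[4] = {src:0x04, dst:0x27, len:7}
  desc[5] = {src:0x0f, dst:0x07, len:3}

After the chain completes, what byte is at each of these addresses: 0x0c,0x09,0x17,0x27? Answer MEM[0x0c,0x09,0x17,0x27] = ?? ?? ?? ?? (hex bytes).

  after D0: wrote 8B at 0x06 = 62a344011a3a299e
  after D1: wrote 3B at 0x0a = 8962a3
  after D2: wrote 6B at 0x14 = 8962a39e9acf
  after D3: wrote 7B at 0x0b = 3a299e90d7fb1b
  after D4: wrote 7B at 0x27 = fd8962a3440189
  after D5: wrote 3B at 0x07 = d7fb1b
query mem[0x0c]=0x29, mem[0x09]=0x1b, mem[0x17]=0x9e, mem[0x27]=0xfd

MEM[0x0c,0x09,0x17,0x27] = 29 1b 9e fd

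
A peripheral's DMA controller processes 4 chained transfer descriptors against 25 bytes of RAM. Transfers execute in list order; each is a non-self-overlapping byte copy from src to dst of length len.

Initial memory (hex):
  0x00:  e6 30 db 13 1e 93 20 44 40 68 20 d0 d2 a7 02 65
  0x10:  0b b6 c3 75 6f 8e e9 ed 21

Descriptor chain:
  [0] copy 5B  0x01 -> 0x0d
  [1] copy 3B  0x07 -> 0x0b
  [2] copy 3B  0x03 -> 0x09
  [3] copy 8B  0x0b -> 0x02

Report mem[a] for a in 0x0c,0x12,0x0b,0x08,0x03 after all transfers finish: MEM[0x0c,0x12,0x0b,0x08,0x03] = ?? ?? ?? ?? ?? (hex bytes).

MEM[0x0c,0x12,0x0b,0x08,0x03] = 40 c3 93 93 40

  after D0: wrote 5B at 0x0d = 30db131e93
  after D1: wrote 3B at 0x0b = 444068
  after D2: wrote 3B at 0x09 = 131e93
  after D3: wrote 8B at 0x02 = 934068db131e93c3
query mem[0x0c]=0x40, mem[0x12]=0xc3, mem[0x0b]=0x93, mem[0x08]=0x93, mem[0x03]=0x40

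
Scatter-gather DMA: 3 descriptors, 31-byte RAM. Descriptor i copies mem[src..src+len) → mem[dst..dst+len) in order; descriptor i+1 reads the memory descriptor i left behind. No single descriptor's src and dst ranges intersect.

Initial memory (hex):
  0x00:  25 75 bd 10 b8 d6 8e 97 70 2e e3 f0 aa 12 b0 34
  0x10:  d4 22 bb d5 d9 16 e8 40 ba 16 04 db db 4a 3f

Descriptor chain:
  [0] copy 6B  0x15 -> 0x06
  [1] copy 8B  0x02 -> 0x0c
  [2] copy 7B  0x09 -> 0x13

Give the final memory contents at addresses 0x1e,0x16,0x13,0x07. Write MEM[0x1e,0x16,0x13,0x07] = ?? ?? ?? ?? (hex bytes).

D0: mem[0x06..0x0b] <- [16 e8 40 ba 16 04]
D1: mem[0x0c..0x13] <- [bd 10 b8 d6 16 e8 40 ba]
D2: mem[0x13..0x19] <- [ba 16 04 bd 10 b8 d6]
query mem[0x1e]=0x3f, mem[0x16]=0xbd, mem[0x13]=0xba, mem[0x07]=0xe8

MEM[0x1e,0x16,0x13,0x07] = 3f bd ba e8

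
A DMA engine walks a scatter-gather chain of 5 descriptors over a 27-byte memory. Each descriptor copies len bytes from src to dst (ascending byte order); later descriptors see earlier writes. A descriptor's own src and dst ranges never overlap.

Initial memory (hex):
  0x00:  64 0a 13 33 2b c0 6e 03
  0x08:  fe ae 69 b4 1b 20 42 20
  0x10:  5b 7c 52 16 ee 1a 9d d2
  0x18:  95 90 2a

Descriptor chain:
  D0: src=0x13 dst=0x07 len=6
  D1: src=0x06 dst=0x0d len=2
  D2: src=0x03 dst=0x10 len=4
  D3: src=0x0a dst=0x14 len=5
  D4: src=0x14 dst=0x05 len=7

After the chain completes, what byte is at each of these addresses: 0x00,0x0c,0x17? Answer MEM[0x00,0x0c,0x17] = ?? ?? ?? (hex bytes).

MEM[0x00,0x0c,0x17] = 64 95 6e

  after D0: wrote 6B at 0x07 = 16ee1a9dd295
  after D1: wrote 2B at 0x0d = 6e16
  after D2: wrote 4B at 0x10 = 332bc06e
  after D3: wrote 5B at 0x14 = 9dd2956e16
  after D4: wrote 7B at 0x05 = 9dd2956e16902a
query mem[0x00]=0x64, mem[0x0c]=0x95, mem[0x17]=0x6e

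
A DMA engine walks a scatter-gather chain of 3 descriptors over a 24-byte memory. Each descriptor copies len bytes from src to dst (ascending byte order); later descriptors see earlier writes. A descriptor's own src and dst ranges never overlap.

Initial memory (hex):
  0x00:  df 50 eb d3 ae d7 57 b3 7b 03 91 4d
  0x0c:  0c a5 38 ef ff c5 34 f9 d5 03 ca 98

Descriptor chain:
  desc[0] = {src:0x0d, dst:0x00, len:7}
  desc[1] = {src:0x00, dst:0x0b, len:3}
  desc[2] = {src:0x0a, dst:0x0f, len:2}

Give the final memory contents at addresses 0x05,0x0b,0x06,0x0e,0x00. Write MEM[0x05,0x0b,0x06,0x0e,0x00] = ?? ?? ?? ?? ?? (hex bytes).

MEM[0x05,0x0b,0x06,0x0e,0x00] = 34 a5 f9 38 a5

D0: mem[0x00..0x06] <- [a5 38 ef ff c5 34 f9]
D1: mem[0x0b..0x0d] <- [a5 38 ef]
D2: mem[0x0f..0x10] <- [91 a5]
query mem[0x05]=0x34, mem[0x0b]=0xa5, mem[0x06]=0xf9, mem[0x0e]=0x38, mem[0x00]=0xa5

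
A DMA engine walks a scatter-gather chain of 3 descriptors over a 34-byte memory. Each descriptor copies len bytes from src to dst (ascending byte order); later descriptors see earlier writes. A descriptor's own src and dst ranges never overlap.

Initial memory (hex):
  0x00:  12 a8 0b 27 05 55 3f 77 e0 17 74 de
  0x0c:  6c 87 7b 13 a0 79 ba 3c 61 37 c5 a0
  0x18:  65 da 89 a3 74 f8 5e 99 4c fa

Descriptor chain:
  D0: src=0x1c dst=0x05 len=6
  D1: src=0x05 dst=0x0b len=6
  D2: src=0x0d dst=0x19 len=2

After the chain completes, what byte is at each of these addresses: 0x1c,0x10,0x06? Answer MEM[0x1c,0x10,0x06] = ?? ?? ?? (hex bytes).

MEM[0x1c,0x10,0x06] = 74 fa f8

#0 dst[0x05+6] := {0x74,0xf8,0x5e,0x99,0x4c,0xfa}
#1 dst[0x0b+6] := {0x74,0xf8,0x5e,0x99,0x4c,0xfa}
#2 dst[0x19+2] := {0x5e,0x99}
query mem[0x1c]=0x74, mem[0x10]=0xfa, mem[0x06]=0xf8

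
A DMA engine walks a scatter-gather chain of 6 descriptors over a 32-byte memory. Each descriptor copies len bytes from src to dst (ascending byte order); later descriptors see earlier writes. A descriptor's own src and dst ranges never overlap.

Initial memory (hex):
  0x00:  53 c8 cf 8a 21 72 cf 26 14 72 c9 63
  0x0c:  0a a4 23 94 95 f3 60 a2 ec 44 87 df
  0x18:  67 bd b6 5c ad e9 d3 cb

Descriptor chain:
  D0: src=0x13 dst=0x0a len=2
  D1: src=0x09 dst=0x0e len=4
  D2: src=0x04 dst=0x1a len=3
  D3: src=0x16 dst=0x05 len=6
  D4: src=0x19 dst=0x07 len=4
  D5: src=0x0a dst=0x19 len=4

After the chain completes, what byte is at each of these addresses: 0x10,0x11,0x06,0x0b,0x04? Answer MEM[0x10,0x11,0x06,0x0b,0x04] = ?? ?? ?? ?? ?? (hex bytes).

  after D0: wrote 2B at 0x0a = a2ec
  after D1: wrote 4B at 0x0e = 72a2ec0a
  after D2: wrote 3B at 0x1a = 2172cf
  after D3: wrote 6B at 0x05 = 87df67bd2172
  after D4: wrote 4B at 0x07 = bd2172cf
  after D5: wrote 4B at 0x19 = cfec0aa4
query mem[0x10]=0xec, mem[0x11]=0x0a, mem[0x06]=0xdf, mem[0x0b]=0xec, mem[0x04]=0x21

MEM[0x10,0x11,0x06,0x0b,0x04] = ec 0a df ec 21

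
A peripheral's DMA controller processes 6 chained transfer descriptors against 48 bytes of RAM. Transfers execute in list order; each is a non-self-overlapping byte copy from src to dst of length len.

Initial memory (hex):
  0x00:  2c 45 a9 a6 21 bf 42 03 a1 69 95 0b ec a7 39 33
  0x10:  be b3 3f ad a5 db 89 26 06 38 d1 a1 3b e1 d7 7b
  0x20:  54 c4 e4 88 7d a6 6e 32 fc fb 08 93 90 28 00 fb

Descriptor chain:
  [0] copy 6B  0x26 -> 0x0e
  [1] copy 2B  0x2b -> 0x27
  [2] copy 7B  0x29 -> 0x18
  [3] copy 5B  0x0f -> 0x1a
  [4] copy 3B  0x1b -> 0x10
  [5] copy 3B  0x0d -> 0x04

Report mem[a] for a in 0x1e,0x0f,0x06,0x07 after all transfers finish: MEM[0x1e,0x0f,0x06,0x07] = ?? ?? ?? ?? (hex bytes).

MEM[0x1e,0x0f,0x06,0x07] = 93 32 32 03

[0] 0x26->0x0e len=6 : 6e 32 fc fb 08 93
[1] 0x2b->0x27 len=2 : 93 90
[2] 0x29->0x18 len=7 : fb 08 93 90 28 00 fb
[3] 0x0f->0x1a len=5 : 32 fc fb 08 93
[4] 0x1b->0x10 len=3 : fc fb 08
[5] 0x0d->0x04 len=3 : a7 6e 32
query mem[0x1e]=0x93, mem[0x0f]=0x32, mem[0x06]=0x32, mem[0x07]=0x03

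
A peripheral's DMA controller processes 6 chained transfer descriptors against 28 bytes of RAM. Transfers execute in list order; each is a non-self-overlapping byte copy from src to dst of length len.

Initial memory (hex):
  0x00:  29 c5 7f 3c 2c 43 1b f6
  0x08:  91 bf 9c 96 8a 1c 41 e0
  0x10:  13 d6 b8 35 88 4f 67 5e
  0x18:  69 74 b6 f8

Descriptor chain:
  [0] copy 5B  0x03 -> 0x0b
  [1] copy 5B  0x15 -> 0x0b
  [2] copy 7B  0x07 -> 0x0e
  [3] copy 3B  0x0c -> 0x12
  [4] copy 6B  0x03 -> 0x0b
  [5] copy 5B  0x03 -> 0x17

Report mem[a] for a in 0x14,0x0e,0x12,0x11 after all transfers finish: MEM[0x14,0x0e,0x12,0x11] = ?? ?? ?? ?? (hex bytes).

MEM[0x14,0x0e,0x12,0x11] = f6 1b 67 9c

  after D0: wrote 5B at 0x0b = 3c2c431bf6
  after D1: wrote 5B at 0x0b = 4f675e6974
  after D2: wrote 7B at 0x0e = f691bf9c4f675e
  after D3: wrote 3B at 0x12 = 675ef6
  after D4: wrote 6B at 0x0b = 3c2c431bf691
  after D5: wrote 5B at 0x17 = 3c2c431bf6
query mem[0x14]=0xf6, mem[0x0e]=0x1b, mem[0x12]=0x67, mem[0x11]=0x9c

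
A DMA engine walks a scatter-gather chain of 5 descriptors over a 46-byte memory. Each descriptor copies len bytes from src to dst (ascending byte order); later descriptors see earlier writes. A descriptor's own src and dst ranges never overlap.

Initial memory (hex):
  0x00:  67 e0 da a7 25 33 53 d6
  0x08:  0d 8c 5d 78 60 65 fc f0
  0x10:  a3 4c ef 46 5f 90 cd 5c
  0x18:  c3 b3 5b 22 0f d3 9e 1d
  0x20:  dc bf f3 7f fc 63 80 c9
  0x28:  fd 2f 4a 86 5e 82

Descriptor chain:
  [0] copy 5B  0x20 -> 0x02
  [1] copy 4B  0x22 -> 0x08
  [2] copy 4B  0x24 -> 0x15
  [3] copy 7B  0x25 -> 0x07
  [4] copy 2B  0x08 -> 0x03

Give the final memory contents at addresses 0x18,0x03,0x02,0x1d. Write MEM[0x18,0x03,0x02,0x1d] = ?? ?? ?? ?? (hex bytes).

MEM[0x18,0x03,0x02,0x1d] = c9 80 dc d3

#0 dst[0x02+5] := {0xdc,0xbf,0xf3,0x7f,0xfc}
#1 dst[0x08+4] := {0xf3,0x7f,0xfc,0x63}
#2 dst[0x15+4] := {0xfc,0x63,0x80,0xc9}
#3 dst[0x07+7] := {0x63,0x80,0xc9,0xfd,0x2f,0x4a,0x86}
#4 dst[0x03+2] := {0x80,0xc9}
query mem[0x18]=0xc9, mem[0x03]=0x80, mem[0x02]=0xdc, mem[0x1d]=0xd3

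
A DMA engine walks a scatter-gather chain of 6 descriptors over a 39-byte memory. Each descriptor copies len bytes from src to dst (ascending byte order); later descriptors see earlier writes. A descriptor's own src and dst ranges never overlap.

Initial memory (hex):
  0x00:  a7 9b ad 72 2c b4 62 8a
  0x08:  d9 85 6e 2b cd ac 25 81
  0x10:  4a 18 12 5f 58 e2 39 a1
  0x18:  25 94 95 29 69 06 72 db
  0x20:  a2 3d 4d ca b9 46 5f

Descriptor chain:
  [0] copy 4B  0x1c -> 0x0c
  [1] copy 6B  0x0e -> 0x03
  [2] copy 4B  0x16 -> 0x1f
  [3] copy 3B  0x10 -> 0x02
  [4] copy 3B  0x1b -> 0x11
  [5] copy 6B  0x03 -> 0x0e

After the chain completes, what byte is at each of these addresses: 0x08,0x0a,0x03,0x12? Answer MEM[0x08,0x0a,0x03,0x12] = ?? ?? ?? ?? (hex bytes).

  after D0: wrote 4B at 0x0c = 690672db
  after D1: wrote 6B at 0x03 = 72db4a18125f
  after D2: wrote 4B at 0x1f = 39a12594
  after D3: wrote 3B at 0x02 = 4a1812
  after D4: wrote 3B at 0x11 = 296906
  after D5: wrote 6B at 0x0e = 18124a18125f
query mem[0x08]=0x5f, mem[0x0a]=0x6e, mem[0x03]=0x18, mem[0x12]=0x12

MEM[0x08,0x0a,0x03,0x12] = 5f 6e 18 12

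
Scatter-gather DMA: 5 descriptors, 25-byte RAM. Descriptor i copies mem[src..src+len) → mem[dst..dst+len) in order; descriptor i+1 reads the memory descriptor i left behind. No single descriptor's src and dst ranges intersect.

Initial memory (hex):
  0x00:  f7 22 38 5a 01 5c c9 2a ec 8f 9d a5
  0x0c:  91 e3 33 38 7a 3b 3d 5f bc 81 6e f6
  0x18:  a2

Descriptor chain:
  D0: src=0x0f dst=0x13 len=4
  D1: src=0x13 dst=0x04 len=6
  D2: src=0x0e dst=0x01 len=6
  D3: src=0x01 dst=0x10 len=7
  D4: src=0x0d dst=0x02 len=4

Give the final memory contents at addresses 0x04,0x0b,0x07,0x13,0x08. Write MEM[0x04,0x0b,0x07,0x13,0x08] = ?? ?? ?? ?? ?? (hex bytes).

[0] 0x0f->0x13 len=4 : 38 7a 3b 3d
[1] 0x13->0x04 len=6 : 38 7a 3b 3d f6 a2
[2] 0x0e->0x01 len=6 : 33 38 7a 3b 3d 38
[3] 0x01->0x10 len=7 : 33 38 7a 3b 3d 38 3d
[4] 0x0d->0x02 len=4 : e3 33 38 33
query mem[0x04]=0x38, mem[0x0b]=0xa5, mem[0x07]=0x3d, mem[0x13]=0x3b, mem[0x08]=0xf6

MEM[0x04,0x0b,0x07,0x13,0x08] = 38 a5 3d 3b f6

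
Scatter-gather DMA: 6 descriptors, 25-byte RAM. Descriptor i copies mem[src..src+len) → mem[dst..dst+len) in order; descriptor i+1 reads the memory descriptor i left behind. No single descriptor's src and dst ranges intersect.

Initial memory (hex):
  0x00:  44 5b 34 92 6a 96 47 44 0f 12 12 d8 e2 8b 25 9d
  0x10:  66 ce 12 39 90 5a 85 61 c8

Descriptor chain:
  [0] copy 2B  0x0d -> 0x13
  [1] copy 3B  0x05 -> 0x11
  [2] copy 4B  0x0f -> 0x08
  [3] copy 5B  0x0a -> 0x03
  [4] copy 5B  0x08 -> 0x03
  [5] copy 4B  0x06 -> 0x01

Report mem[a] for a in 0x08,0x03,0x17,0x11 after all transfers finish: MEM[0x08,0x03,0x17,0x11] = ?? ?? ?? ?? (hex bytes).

MEM[0x08,0x03,0x17,0x11] = 9d 9d 61 96

  after D0: wrote 2B at 0x13 = 8b25
  after D1: wrote 3B at 0x11 = 964744
  after D2: wrote 4B at 0x08 = 9d669647
  after D3: wrote 5B at 0x03 = 9647e28b25
  after D4: wrote 5B at 0x03 = 9d669647e2
  after D5: wrote 4B at 0x01 = 47e29d66
query mem[0x08]=0x9d, mem[0x03]=0x9d, mem[0x17]=0x61, mem[0x11]=0x96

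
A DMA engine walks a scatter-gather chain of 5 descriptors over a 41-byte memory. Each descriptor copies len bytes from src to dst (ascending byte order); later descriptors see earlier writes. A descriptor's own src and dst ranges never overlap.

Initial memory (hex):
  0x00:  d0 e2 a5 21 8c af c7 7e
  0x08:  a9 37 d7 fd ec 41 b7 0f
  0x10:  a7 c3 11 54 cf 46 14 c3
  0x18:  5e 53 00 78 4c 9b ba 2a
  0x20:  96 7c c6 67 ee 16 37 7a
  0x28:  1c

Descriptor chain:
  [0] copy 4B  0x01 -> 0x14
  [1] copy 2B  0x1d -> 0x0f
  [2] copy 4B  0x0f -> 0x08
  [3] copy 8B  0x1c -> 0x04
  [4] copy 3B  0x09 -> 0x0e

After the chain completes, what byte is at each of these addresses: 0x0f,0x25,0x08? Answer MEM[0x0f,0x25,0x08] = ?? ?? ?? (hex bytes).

[0] 0x01->0x14 len=4 : e2 a5 21 8c
[1] 0x1d->0x0f len=2 : 9b ba
[2] 0x0f->0x08 len=4 : 9b ba c3 11
[3] 0x1c->0x04 len=8 : 4c 9b ba 2a 96 7c c6 67
[4] 0x09->0x0e len=3 : 7c c6 67
query mem[0x0f]=0xc6, mem[0x25]=0x16, mem[0x08]=0x96

MEM[0x0f,0x25,0x08] = c6 16 96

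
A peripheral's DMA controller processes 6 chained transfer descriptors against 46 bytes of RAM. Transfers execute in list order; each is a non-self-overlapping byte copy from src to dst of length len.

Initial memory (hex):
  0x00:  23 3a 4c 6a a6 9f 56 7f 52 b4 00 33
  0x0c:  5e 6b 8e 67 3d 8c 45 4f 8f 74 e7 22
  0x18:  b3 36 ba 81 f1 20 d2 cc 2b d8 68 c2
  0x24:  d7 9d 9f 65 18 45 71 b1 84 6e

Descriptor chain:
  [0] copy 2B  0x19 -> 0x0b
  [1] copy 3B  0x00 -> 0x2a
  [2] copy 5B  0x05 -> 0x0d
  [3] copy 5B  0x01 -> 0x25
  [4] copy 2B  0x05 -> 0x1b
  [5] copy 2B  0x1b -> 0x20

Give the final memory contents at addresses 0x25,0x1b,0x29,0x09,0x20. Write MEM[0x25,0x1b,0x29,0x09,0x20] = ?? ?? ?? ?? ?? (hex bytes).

MEM[0x25,0x1b,0x29,0x09,0x20] = 3a 9f 9f b4 9f

D0: mem[0x0b..0x0c] <- [36 ba]
D1: mem[0x2a..0x2c] <- [23 3a 4c]
D2: mem[0x0d..0x11] <- [9f 56 7f 52 b4]
D3: mem[0x25..0x29] <- [3a 4c 6a a6 9f]
D4: mem[0x1b..0x1c] <- [9f 56]
D5: mem[0x20..0x21] <- [9f 56]
query mem[0x25]=0x3a, mem[0x1b]=0x9f, mem[0x29]=0x9f, mem[0x09]=0xb4, mem[0x20]=0x9f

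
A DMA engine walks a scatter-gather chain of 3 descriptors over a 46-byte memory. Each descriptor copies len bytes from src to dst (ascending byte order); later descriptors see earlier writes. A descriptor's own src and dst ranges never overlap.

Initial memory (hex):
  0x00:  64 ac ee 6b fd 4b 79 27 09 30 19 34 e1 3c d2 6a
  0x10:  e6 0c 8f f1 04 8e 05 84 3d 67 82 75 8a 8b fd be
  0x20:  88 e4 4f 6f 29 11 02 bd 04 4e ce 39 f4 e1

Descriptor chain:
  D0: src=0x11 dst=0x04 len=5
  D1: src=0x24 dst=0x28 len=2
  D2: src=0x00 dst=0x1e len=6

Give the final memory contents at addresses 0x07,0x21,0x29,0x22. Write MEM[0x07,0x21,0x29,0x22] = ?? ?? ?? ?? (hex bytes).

MEM[0x07,0x21,0x29,0x22] = 04 6b 11 0c

D0: mem[0x04..0x08] <- [0c 8f f1 04 8e]
D1: mem[0x28..0x29] <- [29 11]
D2: mem[0x1e..0x23] <- [64 ac ee 6b 0c 8f]
query mem[0x07]=0x04, mem[0x21]=0x6b, mem[0x29]=0x11, mem[0x22]=0x0c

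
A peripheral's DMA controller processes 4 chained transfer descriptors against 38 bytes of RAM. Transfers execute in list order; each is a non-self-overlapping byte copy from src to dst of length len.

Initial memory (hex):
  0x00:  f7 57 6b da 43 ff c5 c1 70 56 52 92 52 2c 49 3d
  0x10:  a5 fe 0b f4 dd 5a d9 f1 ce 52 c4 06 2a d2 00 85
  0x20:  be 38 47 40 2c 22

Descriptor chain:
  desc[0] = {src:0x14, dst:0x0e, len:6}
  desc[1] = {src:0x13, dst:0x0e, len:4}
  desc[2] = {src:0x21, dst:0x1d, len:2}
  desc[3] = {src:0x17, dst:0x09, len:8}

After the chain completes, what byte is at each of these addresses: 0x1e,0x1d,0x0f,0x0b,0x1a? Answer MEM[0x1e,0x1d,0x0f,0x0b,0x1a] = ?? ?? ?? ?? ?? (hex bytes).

MEM[0x1e,0x1d,0x0f,0x0b,0x1a] = 47 38 38 52 c4

#0 dst[0x0e+6] := {0xdd,0x5a,0xd9,0xf1,0xce,0x52}
#1 dst[0x0e+4] := {0x52,0xdd,0x5a,0xd9}
#2 dst[0x1d+2] := {0x38,0x47}
#3 dst[0x09+8] := {0xf1,0xce,0x52,0xc4,0x06,0x2a,0x38,0x47}
query mem[0x1e]=0x47, mem[0x1d]=0x38, mem[0x0f]=0x38, mem[0x0b]=0x52, mem[0x1a]=0xc4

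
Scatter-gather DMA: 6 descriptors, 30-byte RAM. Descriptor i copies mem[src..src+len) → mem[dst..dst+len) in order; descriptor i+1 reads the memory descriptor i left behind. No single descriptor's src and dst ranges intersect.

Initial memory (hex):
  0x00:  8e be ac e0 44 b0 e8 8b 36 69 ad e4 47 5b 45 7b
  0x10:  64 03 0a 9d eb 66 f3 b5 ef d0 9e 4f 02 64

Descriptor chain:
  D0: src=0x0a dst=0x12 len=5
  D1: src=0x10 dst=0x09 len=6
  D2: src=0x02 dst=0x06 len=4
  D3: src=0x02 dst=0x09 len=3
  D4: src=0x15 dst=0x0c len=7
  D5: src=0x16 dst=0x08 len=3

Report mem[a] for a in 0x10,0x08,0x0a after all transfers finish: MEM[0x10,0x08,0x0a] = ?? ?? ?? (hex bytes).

MEM[0x10,0x08,0x0a] = d0 45 ef

  after D0: wrote 5B at 0x12 = ade4475b45
  after D1: wrote 6B at 0x09 = 6403ade4475b
  after D2: wrote 4B at 0x06 = ace044b0
  after D3: wrote 3B at 0x09 = ace044
  after D4: wrote 7B at 0x0c = 5b45b5efd09e4f
  after D5: wrote 3B at 0x08 = 45b5ef
query mem[0x10]=0xd0, mem[0x08]=0x45, mem[0x0a]=0xef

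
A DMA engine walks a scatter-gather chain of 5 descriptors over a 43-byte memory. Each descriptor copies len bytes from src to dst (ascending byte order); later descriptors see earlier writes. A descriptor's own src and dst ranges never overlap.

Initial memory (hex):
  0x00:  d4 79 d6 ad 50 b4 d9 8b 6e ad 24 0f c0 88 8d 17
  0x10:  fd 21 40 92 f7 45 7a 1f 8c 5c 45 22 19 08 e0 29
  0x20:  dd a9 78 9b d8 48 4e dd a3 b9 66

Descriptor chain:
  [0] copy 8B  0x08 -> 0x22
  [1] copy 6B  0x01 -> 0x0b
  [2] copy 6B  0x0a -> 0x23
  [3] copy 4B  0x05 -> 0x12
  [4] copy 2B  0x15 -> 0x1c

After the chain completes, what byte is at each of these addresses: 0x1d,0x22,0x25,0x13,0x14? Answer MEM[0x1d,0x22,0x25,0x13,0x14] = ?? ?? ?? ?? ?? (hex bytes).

D0: mem[0x22..0x29] <- [6e ad 24 0f c0 88 8d 17]
D1: mem[0x0b..0x10] <- [79 d6 ad 50 b4 d9]
D2: mem[0x23..0x28] <- [24 79 d6 ad 50 b4]
D3: mem[0x12..0x15] <- [b4 d9 8b 6e]
D4: mem[0x1c..0x1d] <- [6e 7a]
query mem[0x1d]=0x7a, mem[0x22]=0x6e, mem[0x25]=0xd6, mem[0x13]=0xd9, mem[0x14]=0x8b

MEM[0x1d,0x22,0x25,0x13,0x14] = 7a 6e d6 d9 8b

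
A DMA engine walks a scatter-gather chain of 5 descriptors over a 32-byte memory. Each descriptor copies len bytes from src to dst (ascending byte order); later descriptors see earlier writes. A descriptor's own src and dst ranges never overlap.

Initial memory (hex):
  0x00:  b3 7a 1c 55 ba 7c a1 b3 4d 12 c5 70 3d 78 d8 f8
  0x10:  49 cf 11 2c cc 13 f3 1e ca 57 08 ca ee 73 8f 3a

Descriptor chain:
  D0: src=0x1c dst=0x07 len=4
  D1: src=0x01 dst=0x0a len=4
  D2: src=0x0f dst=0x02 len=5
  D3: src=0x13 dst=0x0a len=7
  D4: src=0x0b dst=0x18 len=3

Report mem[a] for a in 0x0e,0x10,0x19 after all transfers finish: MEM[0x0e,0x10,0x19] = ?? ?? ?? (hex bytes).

MEM[0x0e,0x10,0x19] = 1e 57 13

D0: mem[0x07..0x0a] <- [ee 73 8f 3a]
D1: mem[0x0a..0x0d] <- [7a 1c 55 ba]
D2: mem[0x02..0x06] <- [f8 49 cf 11 2c]
D3: mem[0x0a..0x10] <- [2c cc 13 f3 1e ca 57]
D4: mem[0x18..0x1a] <- [cc 13 f3]
query mem[0x0e]=0x1e, mem[0x10]=0x57, mem[0x19]=0x13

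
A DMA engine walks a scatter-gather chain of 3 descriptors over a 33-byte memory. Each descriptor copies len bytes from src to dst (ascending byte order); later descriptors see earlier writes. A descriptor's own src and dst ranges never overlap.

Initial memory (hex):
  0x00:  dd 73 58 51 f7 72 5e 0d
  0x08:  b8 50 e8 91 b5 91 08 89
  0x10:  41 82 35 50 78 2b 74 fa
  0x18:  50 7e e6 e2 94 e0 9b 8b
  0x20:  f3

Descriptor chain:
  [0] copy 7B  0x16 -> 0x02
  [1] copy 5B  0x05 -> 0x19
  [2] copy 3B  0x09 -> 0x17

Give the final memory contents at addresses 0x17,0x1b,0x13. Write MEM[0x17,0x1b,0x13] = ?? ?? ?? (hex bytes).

MEM[0x17,0x1b,0x13] = 50 e2 50

[0] 0x16->0x02 len=7 : 74 fa 50 7e e6 e2 94
[1] 0x05->0x19 len=5 : 7e e6 e2 94 50
[2] 0x09->0x17 len=3 : 50 e8 91
query mem[0x17]=0x50, mem[0x1b]=0xe2, mem[0x13]=0x50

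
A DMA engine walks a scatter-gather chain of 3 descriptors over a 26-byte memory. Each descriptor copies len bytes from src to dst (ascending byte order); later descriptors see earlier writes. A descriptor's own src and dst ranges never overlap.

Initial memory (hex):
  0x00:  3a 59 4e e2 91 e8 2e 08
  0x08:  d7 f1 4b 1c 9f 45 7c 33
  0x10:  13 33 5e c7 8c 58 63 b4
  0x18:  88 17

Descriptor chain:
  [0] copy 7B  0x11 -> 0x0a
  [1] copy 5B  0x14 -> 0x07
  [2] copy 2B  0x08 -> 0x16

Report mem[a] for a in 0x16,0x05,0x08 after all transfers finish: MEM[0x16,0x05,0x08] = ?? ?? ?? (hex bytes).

MEM[0x16,0x05,0x08] = 58 e8 58

D0: mem[0x0a..0x10] <- [33 5e c7 8c 58 63 b4]
D1: mem[0x07..0x0b] <- [8c 58 63 b4 88]
D2: mem[0x16..0x17] <- [58 63]
query mem[0x16]=0x58, mem[0x05]=0xe8, mem[0x08]=0x58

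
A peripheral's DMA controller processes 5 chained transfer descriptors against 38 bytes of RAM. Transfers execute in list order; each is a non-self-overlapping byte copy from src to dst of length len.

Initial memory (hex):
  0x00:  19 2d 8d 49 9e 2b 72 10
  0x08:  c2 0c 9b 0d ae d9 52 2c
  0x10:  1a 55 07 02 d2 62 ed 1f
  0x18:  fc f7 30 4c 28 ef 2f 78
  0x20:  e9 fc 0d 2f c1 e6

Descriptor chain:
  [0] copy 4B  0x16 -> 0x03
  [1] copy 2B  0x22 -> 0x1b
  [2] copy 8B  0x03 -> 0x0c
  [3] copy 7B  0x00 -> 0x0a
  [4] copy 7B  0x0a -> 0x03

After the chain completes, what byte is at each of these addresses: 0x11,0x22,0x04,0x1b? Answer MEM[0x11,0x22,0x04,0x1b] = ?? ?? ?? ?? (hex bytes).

#0 dst[0x03+4] := {0xed,0x1f,0xfc,0xf7}
#1 dst[0x1b+2] := {0x0d,0x2f}
#2 dst[0x0c+8] := {0xed,0x1f,0xfc,0xf7,0x10,0xc2,0x0c,0x9b}
#3 dst[0x0a+7] := {0x19,0x2d,0x8d,0xed,0x1f,0xfc,0xf7}
#4 dst[0x03+7] := {0x19,0x2d,0x8d,0xed,0x1f,0xfc,0xf7}
query mem[0x11]=0xc2, mem[0x22]=0x0d, mem[0x04]=0x2d, mem[0x1b]=0x0d

MEM[0x11,0x22,0x04,0x1b] = c2 0d 2d 0d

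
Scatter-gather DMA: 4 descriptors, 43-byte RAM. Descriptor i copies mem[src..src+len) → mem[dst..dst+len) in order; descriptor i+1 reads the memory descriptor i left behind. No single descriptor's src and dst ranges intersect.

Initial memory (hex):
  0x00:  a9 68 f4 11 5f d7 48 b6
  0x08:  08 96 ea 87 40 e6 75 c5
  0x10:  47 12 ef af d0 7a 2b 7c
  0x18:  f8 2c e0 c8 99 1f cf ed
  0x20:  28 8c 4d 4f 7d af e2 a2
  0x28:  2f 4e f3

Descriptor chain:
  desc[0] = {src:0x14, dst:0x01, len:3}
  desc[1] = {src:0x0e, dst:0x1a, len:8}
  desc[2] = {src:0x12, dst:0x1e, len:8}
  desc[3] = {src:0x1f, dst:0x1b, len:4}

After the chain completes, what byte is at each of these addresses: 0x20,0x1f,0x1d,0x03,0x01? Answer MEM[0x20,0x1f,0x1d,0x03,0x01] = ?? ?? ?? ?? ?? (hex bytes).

#0 dst[0x01+3] := {0xd0,0x7a,0x2b}
#1 dst[0x1a+8] := {0x75,0xc5,0x47,0x12,0xef,0xaf,0xd0,0x7a}
#2 dst[0x1e+8] := {0xef,0xaf,0xd0,0x7a,0x2b,0x7c,0xf8,0x2c}
#3 dst[0x1b+4] := {0xaf,0xd0,0x7a,0x2b}
query mem[0x20]=0xd0, mem[0x1f]=0xaf, mem[0x1d]=0x7a, mem[0x03]=0x2b, mem[0x01]=0xd0

MEM[0x20,0x1f,0x1d,0x03,0x01] = d0 af 7a 2b d0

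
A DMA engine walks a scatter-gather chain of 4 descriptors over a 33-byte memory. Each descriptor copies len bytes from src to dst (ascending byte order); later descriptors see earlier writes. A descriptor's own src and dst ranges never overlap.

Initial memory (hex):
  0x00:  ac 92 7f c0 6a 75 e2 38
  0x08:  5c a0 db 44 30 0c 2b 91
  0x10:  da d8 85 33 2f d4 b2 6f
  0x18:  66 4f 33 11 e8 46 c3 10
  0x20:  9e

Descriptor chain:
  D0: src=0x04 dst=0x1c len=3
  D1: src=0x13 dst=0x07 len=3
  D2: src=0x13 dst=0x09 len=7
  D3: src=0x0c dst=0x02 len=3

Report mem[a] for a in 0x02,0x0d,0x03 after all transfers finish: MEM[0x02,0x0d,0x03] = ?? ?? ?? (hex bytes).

[0] 0x04->0x1c len=3 : 6a 75 e2
[1] 0x13->0x07 len=3 : 33 2f d4
[2] 0x13->0x09 len=7 : 33 2f d4 b2 6f 66 4f
[3] 0x0c->0x02 len=3 : b2 6f 66
query mem[0x02]=0xb2, mem[0x0d]=0x6f, mem[0x03]=0x6f

MEM[0x02,0x0d,0x03] = b2 6f 6f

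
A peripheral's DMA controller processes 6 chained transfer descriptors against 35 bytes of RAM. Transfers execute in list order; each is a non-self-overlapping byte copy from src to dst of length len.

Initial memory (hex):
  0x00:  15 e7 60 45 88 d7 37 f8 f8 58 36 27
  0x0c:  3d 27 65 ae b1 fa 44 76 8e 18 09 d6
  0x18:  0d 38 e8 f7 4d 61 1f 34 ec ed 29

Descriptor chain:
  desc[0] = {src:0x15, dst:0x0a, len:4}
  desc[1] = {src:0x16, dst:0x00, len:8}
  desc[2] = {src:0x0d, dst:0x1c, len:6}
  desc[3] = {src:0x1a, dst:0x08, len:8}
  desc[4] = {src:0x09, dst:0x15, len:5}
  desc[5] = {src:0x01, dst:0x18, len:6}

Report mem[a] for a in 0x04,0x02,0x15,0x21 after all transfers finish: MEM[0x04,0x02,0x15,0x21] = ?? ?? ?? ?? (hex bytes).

  after D0: wrote 4B at 0x0a = 1809d60d
  after D1: wrote 8B at 0x00 = 09d60d38e8f74d61
  after D2: wrote 6B at 0x1c = 0d65aeb1fa44
  after D3: wrote 8B at 0x08 = e8f70d65aeb1fa44
  after D4: wrote 5B at 0x15 = f70d65aeb1
  after D5: wrote 6B at 0x18 = d60d38e8f74d
query mem[0x04]=0xe8, mem[0x02]=0x0d, mem[0x15]=0xf7, mem[0x21]=0x44

MEM[0x04,0x02,0x15,0x21] = e8 0d f7 44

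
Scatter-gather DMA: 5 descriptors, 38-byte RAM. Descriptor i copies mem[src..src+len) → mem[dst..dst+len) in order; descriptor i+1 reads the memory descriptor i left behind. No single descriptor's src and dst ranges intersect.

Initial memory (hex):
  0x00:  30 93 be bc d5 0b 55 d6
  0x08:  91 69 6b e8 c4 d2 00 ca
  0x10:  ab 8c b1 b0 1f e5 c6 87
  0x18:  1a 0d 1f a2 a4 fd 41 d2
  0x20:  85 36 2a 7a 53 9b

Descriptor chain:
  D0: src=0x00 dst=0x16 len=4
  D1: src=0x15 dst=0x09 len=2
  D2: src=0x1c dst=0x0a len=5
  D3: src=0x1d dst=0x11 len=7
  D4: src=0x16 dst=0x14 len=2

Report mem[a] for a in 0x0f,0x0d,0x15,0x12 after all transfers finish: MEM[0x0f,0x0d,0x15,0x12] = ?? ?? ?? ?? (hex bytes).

D0: mem[0x16..0x19] <- [30 93 be bc]
D1: mem[0x09..0x0a] <- [e5 30]
D2: mem[0x0a..0x0e] <- [a4 fd 41 d2 85]
D3: mem[0x11..0x17] <- [fd 41 d2 85 36 2a 7a]
D4: mem[0x14..0x15] <- [2a 7a]
query mem[0x0f]=0xca, mem[0x0d]=0xd2, mem[0x15]=0x7a, mem[0x12]=0x41

MEM[0x0f,0x0d,0x15,0x12] = ca d2 7a 41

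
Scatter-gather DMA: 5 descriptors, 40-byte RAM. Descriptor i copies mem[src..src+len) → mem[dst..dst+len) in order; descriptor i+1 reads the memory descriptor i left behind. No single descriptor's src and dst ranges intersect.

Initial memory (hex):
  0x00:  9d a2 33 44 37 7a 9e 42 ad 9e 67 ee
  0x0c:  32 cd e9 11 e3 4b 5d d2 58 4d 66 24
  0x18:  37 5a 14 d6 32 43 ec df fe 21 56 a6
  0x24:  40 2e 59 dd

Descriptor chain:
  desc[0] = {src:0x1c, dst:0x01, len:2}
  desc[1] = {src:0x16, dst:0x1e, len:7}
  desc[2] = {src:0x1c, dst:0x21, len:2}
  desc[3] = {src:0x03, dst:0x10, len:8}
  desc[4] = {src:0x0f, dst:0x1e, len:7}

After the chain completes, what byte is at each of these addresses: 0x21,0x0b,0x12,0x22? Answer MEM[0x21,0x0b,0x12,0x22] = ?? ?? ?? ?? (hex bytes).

[0] 0x1c->0x01 len=2 : 32 43
[1] 0x16->0x1e len=7 : 66 24 37 5a 14 d6 32
[2] 0x1c->0x21 len=2 : 32 43
[3] 0x03->0x10 len=8 : 44 37 7a 9e 42 ad 9e 67
[4] 0x0f->0x1e len=7 : 11 44 37 7a 9e 42 ad
query mem[0x21]=0x7a, mem[0x0b]=0xee, mem[0x12]=0x7a, mem[0x22]=0x9e

MEM[0x21,0x0b,0x12,0x22] = 7a ee 7a 9e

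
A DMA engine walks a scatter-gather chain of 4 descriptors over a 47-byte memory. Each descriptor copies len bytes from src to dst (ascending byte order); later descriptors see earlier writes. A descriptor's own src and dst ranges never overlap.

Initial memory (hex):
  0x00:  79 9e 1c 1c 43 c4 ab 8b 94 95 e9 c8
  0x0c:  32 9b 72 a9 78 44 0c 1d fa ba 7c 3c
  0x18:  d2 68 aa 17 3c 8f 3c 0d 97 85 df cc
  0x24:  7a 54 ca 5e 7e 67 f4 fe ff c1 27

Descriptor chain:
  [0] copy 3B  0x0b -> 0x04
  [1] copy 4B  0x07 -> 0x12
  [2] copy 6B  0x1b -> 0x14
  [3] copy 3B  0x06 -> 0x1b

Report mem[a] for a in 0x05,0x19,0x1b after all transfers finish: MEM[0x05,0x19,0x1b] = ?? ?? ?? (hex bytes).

  after D0: wrote 3B at 0x04 = c8329b
  after D1: wrote 4B at 0x12 = 8b9495e9
  after D2: wrote 6B at 0x14 = 173c8f3c0d97
  after D3: wrote 3B at 0x1b = 9b8b94
query mem[0x05]=0x32, mem[0x19]=0x97, mem[0x1b]=0x9b

MEM[0x05,0x19,0x1b] = 32 97 9b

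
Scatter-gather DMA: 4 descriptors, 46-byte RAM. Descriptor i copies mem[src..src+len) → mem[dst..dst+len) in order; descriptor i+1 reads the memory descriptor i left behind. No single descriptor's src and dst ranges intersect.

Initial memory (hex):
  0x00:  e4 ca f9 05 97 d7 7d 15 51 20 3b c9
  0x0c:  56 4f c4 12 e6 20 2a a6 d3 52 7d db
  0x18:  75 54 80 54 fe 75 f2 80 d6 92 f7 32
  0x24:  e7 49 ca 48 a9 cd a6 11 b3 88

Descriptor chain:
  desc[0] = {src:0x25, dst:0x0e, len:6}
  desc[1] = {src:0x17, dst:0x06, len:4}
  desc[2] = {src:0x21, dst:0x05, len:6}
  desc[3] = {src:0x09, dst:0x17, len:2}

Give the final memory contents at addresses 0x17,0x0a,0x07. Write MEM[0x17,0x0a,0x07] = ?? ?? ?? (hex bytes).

D0: mem[0x0e..0x13] <- [49 ca 48 a9 cd a6]
D1: mem[0x06..0x09] <- [db 75 54 80]
D2: mem[0x05..0x0a] <- [92 f7 32 e7 49 ca]
D3: mem[0x17..0x18] <- [49 ca]
query mem[0x17]=0x49, mem[0x0a]=0xca, mem[0x07]=0x32

MEM[0x17,0x0a,0x07] = 49 ca 32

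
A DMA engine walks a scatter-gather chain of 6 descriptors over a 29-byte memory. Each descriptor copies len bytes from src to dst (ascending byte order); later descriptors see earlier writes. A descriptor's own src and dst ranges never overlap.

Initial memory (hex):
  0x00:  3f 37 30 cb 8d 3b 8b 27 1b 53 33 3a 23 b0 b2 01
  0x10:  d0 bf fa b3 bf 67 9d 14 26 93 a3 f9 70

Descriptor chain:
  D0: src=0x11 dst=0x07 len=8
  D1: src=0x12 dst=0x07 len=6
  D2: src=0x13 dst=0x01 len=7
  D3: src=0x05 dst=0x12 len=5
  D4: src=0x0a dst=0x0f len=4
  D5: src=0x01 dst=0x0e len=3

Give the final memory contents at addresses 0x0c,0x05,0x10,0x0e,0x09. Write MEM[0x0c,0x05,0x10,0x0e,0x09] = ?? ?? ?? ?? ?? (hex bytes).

MEM[0x0c,0x05,0x10,0x0e,0x09] = 14 14 67 b3 bf

  after D0: wrote 8B at 0x07 = bffab3bf679d1426
  after D1: wrote 6B at 0x07 = fab3bf679d14
  after D2: wrote 7B at 0x01 = b3bf679d142693
  after D3: wrote 5B at 0x12 = 142693b3bf
  after D4: wrote 4B at 0x0f = 679d1414
  after D5: wrote 3B at 0x0e = b3bf67
query mem[0x0c]=0x14, mem[0x05]=0x14, mem[0x10]=0x67, mem[0x0e]=0xb3, mem[0x09]=0xbf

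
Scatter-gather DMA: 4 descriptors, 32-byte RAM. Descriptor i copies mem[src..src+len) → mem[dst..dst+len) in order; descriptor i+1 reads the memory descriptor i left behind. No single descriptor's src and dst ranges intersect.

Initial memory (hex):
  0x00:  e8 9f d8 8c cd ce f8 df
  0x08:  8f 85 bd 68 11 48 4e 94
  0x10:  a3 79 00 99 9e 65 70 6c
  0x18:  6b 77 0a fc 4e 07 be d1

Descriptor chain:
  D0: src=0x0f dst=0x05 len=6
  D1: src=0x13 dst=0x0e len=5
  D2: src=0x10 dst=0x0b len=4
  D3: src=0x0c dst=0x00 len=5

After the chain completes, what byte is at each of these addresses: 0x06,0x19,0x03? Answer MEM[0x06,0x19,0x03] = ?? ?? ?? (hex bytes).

  after D0: wrote 6B at 0x05 = 94a37900999e
  after D1: wrote 5B at 0x0e = 999e65706c
  after D2: wrote 4B at 0x0b = 65706c99
  after D3: wrote 5B at 0x00 = 706c999e65
query mem[0x06]=0xa3, mem[0x19]=0x77, mem[0x03]=0x9e

MEM[0x06,0x19,0x03] = a3 77 9e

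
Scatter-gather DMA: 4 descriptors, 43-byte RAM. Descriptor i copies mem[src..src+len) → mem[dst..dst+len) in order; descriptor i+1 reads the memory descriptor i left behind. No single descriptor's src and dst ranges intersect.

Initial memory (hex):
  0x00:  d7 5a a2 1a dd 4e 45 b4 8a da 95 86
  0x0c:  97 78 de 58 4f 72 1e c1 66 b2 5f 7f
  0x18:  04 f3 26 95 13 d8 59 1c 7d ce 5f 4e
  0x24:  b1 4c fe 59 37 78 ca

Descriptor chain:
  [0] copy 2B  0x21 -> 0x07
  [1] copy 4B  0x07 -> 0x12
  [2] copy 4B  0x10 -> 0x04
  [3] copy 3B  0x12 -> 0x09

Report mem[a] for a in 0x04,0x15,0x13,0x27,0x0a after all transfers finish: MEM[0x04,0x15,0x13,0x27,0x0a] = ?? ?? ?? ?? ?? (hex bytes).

  after D0: wrote 2B at 0x07 = ce5f
  after D1: wrote 4B at 0x12 = ce5fda95
  after D2: wrote 4B at 0x04 = 4f72ce5f
  after D3: wrote 3B at 0x09 = ce5fda
query mem[0x04]=0x4f, mem[0x15]=0x95, mem[0x13]=0x5f, mem[0x27]=0x59, mem[0x0a]=0x5f

MEM[0x04,0x15,0x13,0x27,0x0a] = 4f 95 5f 59 5f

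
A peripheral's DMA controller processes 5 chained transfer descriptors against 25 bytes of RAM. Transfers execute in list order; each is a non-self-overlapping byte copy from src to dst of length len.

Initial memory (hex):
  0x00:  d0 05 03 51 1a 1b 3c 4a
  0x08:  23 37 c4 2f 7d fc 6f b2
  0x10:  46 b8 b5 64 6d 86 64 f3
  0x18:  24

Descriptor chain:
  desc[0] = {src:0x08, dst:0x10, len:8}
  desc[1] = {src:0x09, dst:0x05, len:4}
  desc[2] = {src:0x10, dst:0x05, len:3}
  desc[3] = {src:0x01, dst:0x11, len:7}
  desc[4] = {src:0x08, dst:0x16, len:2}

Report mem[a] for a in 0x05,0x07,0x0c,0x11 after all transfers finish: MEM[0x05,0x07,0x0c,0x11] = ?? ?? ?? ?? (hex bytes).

#0 dst[0x10+8] := {0x23,0x37,0xc4,0x2f,0x7d,0xfc,0x6f,0xb2}
#1 dst[0x05+4] := {0x37,0xc4,0x2f,0x7d}
#2 dst[0x05+3] := {0x23,0x37,0xc4}
#3 dst[0x11+7] := {0x05,0x03,0x51,0x1a,0x23,0x37,0xc4}
#4 dst[0x16+2] := {0x7d,0x37}
query mem[0x05]=0x23, mem[0x07]=0xc4, mem[0x0c]=0x7d, mem[0x11]=0x05

MEM[0x05,0x07,0x0c,0x11] = 23 c4 7d 05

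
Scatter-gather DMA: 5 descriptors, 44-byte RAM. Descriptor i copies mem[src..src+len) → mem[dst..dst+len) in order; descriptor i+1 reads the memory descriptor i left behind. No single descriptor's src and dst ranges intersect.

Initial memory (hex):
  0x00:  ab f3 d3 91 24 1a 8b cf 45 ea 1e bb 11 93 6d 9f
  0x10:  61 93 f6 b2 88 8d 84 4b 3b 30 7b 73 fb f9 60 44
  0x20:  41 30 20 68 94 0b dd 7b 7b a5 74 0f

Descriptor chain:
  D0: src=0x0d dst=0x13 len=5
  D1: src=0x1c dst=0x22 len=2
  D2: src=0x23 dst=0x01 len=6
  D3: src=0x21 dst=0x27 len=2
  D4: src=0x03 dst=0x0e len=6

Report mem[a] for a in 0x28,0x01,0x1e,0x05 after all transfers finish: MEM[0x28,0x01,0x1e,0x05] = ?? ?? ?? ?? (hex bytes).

  after D0: wrote 5B at 0x13 = 936d9f6193
  after D1: wrote 2B at 0x22 = fbf9
  after D2: wrote 6B at 0x01 = f9940bdd7b7b
  after D3: wrote 2B at 0x27 = 30fb
  after D4: wrote 6B at 0x0e = 0bdd7b7bcf45
query mem[0x28]=0xfb, mem[0x01]=0xf9, mem[0x1e]=0x60, mem[0x05]=0x7b

MEM[0x28,0x01,0x1e,0x05] = fb f9 60 7b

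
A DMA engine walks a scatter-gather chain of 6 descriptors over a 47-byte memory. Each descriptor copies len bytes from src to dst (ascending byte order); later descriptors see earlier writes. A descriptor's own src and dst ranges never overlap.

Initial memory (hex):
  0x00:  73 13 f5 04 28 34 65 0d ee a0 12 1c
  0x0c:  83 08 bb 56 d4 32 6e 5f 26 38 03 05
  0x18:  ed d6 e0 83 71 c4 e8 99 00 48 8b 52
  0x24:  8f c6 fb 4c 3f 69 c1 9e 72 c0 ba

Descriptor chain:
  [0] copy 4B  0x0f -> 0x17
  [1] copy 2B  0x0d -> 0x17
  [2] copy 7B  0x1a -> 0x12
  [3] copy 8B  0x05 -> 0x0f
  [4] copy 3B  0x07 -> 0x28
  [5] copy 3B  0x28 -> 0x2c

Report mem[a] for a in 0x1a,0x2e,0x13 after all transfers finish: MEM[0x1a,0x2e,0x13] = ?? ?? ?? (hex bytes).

  after D0: wrote 4B at 0x17 = 56d4326e
  after D1: wrote 2B at 0x17 = 08bb
  after D2: wrote 7B at 0x12 = 6e8371c4e89900
  after D3: wrote 8B at 0x0f = 34650deea0121c83
  after D4: wrote 3B at 0x28 = 0deea0
  after D5: wrote 3B at 0x2c = 0deea0
query mem[0x1a]=0x6e, mem[0x2e]=0xa0, mem[0x13]=0xa0

MEM[0x1a,0x2e,0x13] = 6e a0 a0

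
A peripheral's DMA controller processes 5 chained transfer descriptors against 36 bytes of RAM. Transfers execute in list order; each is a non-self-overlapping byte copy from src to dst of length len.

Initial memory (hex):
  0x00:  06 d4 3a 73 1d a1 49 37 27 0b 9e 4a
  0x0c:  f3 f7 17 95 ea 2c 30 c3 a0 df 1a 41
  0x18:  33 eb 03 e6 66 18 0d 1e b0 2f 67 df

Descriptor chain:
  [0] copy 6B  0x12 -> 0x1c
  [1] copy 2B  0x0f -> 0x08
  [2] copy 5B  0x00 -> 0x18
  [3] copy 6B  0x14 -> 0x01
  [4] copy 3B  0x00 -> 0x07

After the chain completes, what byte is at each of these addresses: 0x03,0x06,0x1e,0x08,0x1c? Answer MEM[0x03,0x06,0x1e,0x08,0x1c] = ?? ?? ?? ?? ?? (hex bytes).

MEM[0x03,0x06,0x1e,0x08,0x1c] = 1a d4 a0 a0 1d

  after D0: wrote 6B at 0x1c = 30c3a0df1a41
  after D1: wrote 2B at 0x08 = 95ea
  after D2: wrote 5B at 0x18 = 06d43a731d
  after D3: wrote 6B at 0x01 = a0df1a4106d4
  after D4: wrote 3B at 0x07 = 06a0df
query mem[0x03]=0x1a, mem[0x06]=0xd4, mem[0x1e]=0xa0, mem[0x08]=0xa0, mem[0x1c]=0x1d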